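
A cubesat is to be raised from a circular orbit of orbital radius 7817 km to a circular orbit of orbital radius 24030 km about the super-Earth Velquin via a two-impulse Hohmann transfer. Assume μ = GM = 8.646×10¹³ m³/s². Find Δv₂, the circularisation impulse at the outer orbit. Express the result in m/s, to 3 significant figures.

r₁ = 7817 km = 7.817×10⁶ m.
r₂ = 24030 km = 2.403×10⁷ m.
Transfer ellipse a_t = (r₁ + r₂)/2 = 1.592×10⁷ m.
At r₁: circular v_c1 = √(μ/r₁) = 3326 m/s; transfer-periapsis v_p = √[μ(2/r₁ − 1/a_t)] = 4085 m/s.
At r₂: circular v_c2 = √(μ/r₂) = 1897 m/s; transfer-apoapsis v_a = √[μ(2/r₂ − 1/a_t)] = 1329 m/s.
Δv₂ = v_c2 − v_a = 567.8 m/s.

Δv ≈ 568 m/s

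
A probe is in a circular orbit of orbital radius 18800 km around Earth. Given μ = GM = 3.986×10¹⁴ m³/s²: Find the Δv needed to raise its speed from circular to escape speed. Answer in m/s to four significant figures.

r = 18800 km = 1.880×10⁷ m.
Circular speed v_c = √(μ/r) = 4605 m/s.
Escape speed v_esc = √(2μ/r) = √2 × v_c = 6512 m/s.
Δv = v_esc − v_c = 1907 m/s.

Δv ≈ 1907 m/s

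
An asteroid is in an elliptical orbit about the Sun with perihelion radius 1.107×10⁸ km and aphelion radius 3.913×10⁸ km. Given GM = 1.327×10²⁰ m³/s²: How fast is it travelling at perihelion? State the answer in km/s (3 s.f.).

v ≈ 43.2 km/s

Semi-major axis a = (r_p + r_a)/2 = 2.5100×10⁸ km = 2.510×10¹¹ m.
Vis-viva: v² = μ(2/r − 1/a) = 1.327×10²⁰ × (1.807×10⁻¹¹ − 3.984×10⁻¹²) = 1.869×10⁹ m²/s².
v = 43230 m/s = 43.23 km/s.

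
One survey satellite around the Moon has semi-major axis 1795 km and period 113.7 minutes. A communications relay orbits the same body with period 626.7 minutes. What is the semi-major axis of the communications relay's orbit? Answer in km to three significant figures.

a₂ ≈ 5600 km

Kepler's third law: a³ ∝ T², so a₂ = a₁ (T₂/T₁)^(2/3).
T₂/T₁ = 5.512, (T₂/T₁)^(2/3) = 3.120.
a₂ = 1795 × 3.120 = 5601 km.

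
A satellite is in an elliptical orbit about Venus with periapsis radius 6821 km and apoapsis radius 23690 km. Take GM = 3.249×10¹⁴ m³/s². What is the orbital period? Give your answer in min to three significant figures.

T ≈ 346 min

Semi-major axis a = (r_p + r_a)/2 = (6821.0 + 23690)/2 = 15256 km = 1.526×10⁷ m.
By Kepler's third law T = 2π√(a³/μ) = 2π × 3.306×10³ = 2.077×10⁴ s.
= 346.2 min.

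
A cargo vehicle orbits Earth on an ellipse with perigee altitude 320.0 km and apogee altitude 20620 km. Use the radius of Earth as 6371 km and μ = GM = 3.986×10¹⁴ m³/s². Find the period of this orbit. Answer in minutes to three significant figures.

T ≈ 363 minutes

r_p = 6371 + 320.0 = 6691.0 km = 6.6910×10⁶ m.
r_a = 6371 + 20620 = 26991 km = 2.6991×10⁷ m.
Semi-major axis a = (r_p + r_a)/2 = (6691.0 + 26991)/2 = 16841 km = 1.684×10⁷ m.
By Kepler's third law T = 2π√(a³/μ) = 2π × 3.462×10³ = 2.175×10⁴ s.
= 362.5 minutes.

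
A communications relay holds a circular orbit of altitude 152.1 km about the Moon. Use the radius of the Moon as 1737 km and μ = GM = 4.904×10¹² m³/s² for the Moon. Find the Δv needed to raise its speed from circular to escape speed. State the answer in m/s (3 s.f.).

r = 1737 + 152.1 = 1889.1 km = 1.8891×10⁶ m.
Circular speed v_c = √(μ/r) = 1611 m/s.
Escape speed v_esc = √(2μ/r) = √2 × v_c = 2279 m/s.
Δv = v_esc − v_c = 667.4 m/s.

Δv ≈ 667 m/s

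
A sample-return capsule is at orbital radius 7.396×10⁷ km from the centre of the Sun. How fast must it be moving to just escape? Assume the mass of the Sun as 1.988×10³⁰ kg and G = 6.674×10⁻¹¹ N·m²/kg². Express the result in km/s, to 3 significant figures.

v_esc ≈ 59.9 km/s

μ = GM = 6.674×10⁻¹¹ × 1.988×10³⁰ = 1.327×10²⁰ m³/s².
r = 7.396×10⁷ km = 7.396×10¹⁰ m.
Escape speed v_esc = √(2μ/r) = √(2 × 1.327×10²⁰ / 7.396×10¹⁰) = √(3.588×10⁹) = 59900 m/s.
= 59.90 km/s.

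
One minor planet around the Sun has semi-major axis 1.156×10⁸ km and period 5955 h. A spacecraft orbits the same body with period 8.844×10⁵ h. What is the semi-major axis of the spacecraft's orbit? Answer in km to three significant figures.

Kepler's third law: a³ ∝ T², so a₂ = a₁ (T₂/T₁)^(2/3).
T₂/T₁ = 148.5, (T₂/T₁)^(2/3) = 28.04.
a₂ = 1.156×10⁸ × 28.04 = 3.242×10⁹ km.

a₂ ≈ 3.24×10⁹ km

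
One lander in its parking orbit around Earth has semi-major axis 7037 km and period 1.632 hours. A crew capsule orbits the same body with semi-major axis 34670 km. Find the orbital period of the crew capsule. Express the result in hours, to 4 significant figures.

Kepler's third law: T² ∝ a³, so T₂ = T₁ (a₂/a₁)^(3/2).
a₂/a₁ = 4.927, (a₂/a₁)^(3/2) = 10.94.
T₂ = 1.632 × 10.94 = 17.85 hours.

T₂ ≈ 17.85 hours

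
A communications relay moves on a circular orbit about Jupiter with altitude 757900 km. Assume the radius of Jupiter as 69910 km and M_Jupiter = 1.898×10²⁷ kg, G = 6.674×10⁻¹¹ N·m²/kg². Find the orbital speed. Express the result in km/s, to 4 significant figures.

μ = GM = 6.674×10⁻¹¹ × 1.898×10²⁷ = 1.267×10¹⁷ m³/s².
r = 69910 + 757900 = 827810 km = 8.2781×10⁸ m.
For a circular orbit v = √(μ/r) = √(1.267×10¹⁷ / 8.278×10⁸) = √(1.530×10⁸) = 12370 m/s.
That is 12.37 km/s.

v ≈ 12.37 km/s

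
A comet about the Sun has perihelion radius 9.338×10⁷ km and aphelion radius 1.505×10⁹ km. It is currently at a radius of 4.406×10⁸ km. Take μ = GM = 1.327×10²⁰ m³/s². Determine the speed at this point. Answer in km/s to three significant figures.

v ≈ 20.9 km/s

Semi-major axis a = (r_p + r_a)/2 = 7.9919×10⁸ km = 7.992×10¹¹ m.
Vis-viva: v² = μ(2/r − 1/a) = 1.327×10²⁰ × (4.539×10⁻¹² − 1.251×10⁻¹²) = 4.363×10⁸ m²/s².
v = 20890 m/s = 20.89 km/s.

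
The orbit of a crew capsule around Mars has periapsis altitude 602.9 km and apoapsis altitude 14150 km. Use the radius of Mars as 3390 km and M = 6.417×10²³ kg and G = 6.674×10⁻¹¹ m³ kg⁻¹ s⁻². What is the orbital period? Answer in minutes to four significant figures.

T ≈ 565.3 minutes

μ = GM = 6.674×10⁻¹¹ × 6.417×10²³ = 4.283×10¹³ m³/s².
r_p = 3390 + 602.9 = 3992.9 km = 3.9929×10⁶ m.
r_a = 3390 + 14150 = 17540 km = 1.7540×10⁷ m.
Semi-major axis a = (r_p + r_a)/2 = (3992.9 + 17540)/2 = 10766 km = 1.077×10⁷ m.
By Kepler's third law T = 2π√(a³/μ) = 2π × 5.398×10³ = 3.392×10⁴ s.
= 565.3 minutes.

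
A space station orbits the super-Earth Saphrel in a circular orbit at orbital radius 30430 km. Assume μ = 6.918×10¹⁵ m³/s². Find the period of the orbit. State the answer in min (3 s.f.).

T ≈ 211 min

r = 30430 km = 3.043×10⁷ m.
Kepler's third law: T = 2π√(r³/μ) = 2π√((3.043×10⁷)³ / 6.918×10¹⁵).
r³/μ = 4.073×10⁶ s², so T = 2π × 2.018×10³ = 1.268×10⁴ s.
Converting: 1.268×10⁴ s ÷ 60.00 = 211.3 min.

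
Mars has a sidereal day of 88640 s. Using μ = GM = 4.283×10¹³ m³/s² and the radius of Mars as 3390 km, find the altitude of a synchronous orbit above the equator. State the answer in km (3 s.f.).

A synchronous orbit has period T, so by Kepler's third law a = (μT²/4π²)^(1/3).
μT²/4π² = 4.283×10¹³ × (8.864×10⁴)² / 39.48 = 8.524×10²¹ m³.
a = 2.043×10⁷ m = 20428 km.
Altitude h = a − R = 20428 − 3390 = 17038 km.

h_sync ≈ 17000 km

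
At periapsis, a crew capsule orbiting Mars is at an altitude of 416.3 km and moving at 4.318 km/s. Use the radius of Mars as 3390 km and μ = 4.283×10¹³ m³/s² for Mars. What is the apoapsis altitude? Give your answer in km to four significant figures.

apoapsis altitude ≈ 15000 km

r_p = 3390 + 416.3 = 3806.3 km = 3.806×10⁶ m.
Specific energy ε = v²/2 − μ/r = -1.930×10⁶ J/kg, so a = −μ/(2ε) = 1.110×10⁷ m.
The apsides satisfy r_p + r_a = 2a, so the apoapsis radius is 2a − r_p = 1.839×10⁷ m = 18387 km.
Apoapsis altitude = 18387 − 3390 = 14997 km.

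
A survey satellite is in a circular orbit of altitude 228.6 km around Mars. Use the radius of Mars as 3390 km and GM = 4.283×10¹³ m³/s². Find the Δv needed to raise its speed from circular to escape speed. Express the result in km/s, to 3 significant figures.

Δv ≈ 1.43 km/s

r = 3390 + 228.6 = 3618.6 km = 3.6186×10⁶ m.
Circular speed v_c = √(μ/r) = 3440 m/s.
Escape speed v_esc = √(2μ/r) = √2 × v_c = 4865 m/s.
Δv = v_esc − v_c = 1425 m/s = 1.425 km/s.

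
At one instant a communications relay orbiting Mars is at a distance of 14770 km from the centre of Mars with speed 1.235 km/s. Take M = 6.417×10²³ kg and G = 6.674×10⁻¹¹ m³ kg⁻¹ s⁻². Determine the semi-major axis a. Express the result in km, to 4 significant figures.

μ = GM = 6.674×10⁻¹¹ × 6.417×10²³ = 4.283×10¹³ m³/s².
r = 1.477×10⁷ m.
Specific orbital energy ε = v²/2 − μ/r = (1235)²/2 − 4.283×10¹³/1.477×10⁷ = -2.137×10⁶ J/kg.
Since ε = −μ/(2a), a = −μ/(2ε) = 1.002×10⁷ m = 10020 km.

a ≈ 10020 km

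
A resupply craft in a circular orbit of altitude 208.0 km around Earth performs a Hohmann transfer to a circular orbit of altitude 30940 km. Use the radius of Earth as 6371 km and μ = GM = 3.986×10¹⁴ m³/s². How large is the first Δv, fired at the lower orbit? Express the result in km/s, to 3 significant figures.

r₁ = 6371 + 208.0 = 6579.0 km = 6.5790×10⁶ m.
r₂ = 6371 + 30940 = 37311 km = 3.7311×10⁷ m.
Transfer ellipse a_t = (r₁ + r₂)/2 = 2.194×10⁷ m.
At r₁: circular v_c1 = √(μ/r₁) = 7784 m/s; transfer-perigee v_p = √[μ(2/r₁ − 1/a_t)] = 10150 m/s.
Δv₁ = v_p − v_c1 = 2366 m/s.
= 2.366 km/s.

Δv ≈ 2.37 km/s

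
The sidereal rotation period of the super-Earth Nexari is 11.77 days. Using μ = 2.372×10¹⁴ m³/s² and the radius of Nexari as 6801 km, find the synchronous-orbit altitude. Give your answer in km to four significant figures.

h_sync ≈ 1.770×10⁵ km

T = 11.77 days = 1.017×10⁶ s.
A synchronous orbit has period T, so by Kepler's third law a = (μT²/4π²)^(1/3).
μT²/4π² = 2.372×10¹⁴ × (1.017×10⁶)² / 39.48 = 6.213×10²⁴ m³.
a = 1.838×10⁸ m = 1.8384×10⁵ km.
Altitude h = a − R = 1.8384×10⁵ − 6801 = 1.7704×10⁵ km.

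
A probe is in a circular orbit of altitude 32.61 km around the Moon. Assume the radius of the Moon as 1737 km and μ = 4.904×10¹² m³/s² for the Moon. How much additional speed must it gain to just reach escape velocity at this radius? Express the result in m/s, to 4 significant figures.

Δv ≈ 689.5 m/s

r = 1737 + 32.61 = 1769.6 km = 1.7696×10⁶ m.
Circular speed v_c = √(μ/r) = 1665 m/s.
Escape speed v_esc = √(2μ/r) = √2 × v_c = 2354 m/s.
Δv = v_esc − v_c = 689.5 m/s.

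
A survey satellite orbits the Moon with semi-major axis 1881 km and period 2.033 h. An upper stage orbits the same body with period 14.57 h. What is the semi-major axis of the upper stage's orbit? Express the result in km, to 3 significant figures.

Kepler's third law: a³ ∝ T², so a₂ = a₁ (T₂/T₁)^(2/3).
T₂/T₁ = 7.167, (T₂/T₁)^(2/3) = 3.717.
a₂ = 1881 × 3.717 = 6992 km.

a₂ ≈ 6990 km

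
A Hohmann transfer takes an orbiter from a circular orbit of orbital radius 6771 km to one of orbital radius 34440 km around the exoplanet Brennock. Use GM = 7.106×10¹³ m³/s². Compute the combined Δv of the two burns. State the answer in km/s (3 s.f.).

r₁ = 6771 km = 6.771×10⁶ m.
r₂ = 34440 km = 3.444×10⁷ m.
Transfer ellipse a_t = (r₁ + r₂)/2 = 2.061×10⁷ m.
At r₁: circular v_c1 = √(μ/r₁) = 3240 m/s; transfer-periapsis v_p = √[μ(2/r₁ − 1/a_t)] = 4188 m/s.
Δv₁ = v_p − v_c1 = 948.6 m/s.
At r₂: circular v_c2 = √(μ/r₂) = 1436 m/s; transfer-apoapsis v_a = √[μ(2/r₂ − 1/a_t)] = 823.4 m/s.
Δv₂ = v_c2 − v_a = 613.0 m/s.
Total Δv = Δv₁ + Δv₂ = 1562 m/s = 1.562 km/s.

Δv_total ≈ 1.56 km/s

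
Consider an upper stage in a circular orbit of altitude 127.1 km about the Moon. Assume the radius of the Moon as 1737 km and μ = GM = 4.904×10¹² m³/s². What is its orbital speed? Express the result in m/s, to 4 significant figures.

r = 1737 + 127.1 = 1864.1 km = 1.8641×10⁶ m.
For a circular orbit v = √(μ/r) = √(4.904×10¹² / 1.864×10⁶) = √(2.631×10⁶) = 1622 m/s.

v ≈ 1622 m/s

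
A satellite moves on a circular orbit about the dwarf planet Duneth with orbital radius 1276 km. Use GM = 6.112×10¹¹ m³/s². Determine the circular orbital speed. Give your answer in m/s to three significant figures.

v ≈ 692 m/s

r = 1276 km = 1.276×10⁶ m.
For a circular orbit v = √(μ/r) = √(6.112×10¹¹ / 1.276×10⁶) = √(4.790×10⁵) = 692.1 m/s.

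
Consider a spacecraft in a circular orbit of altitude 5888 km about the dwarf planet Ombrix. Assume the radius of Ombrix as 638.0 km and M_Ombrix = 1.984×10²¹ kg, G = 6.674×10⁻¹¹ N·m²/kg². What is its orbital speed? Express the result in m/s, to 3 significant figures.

v ≈ 142 m/s

μ = GM = 6.674×10⁻¹¹ × 1.984×10²¹ = 1.324×10¹¹ m³/s².
r = 638.0 + 5888 = 6526.0 km = 6.5260×10⁶ m.
For a circular orbit v = √(μ/r) = √(1.324×10¹¹ / 6.526×10⁶) = √(2.029×10⁴) = 142.4 m/s.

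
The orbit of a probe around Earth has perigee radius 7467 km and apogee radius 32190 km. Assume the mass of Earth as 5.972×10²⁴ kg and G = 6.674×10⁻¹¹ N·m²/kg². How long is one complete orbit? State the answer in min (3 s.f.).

μ = GM = 6.674×10⁻¹¹ × 5.972×10²⁴ = 3.986×10¹⁴ m³/s².
Semi-major axis a = (r_p + r_a)/2 = (7467.0 + 32190)/2 = 19828 km = 1.983×10⁷ m.
By Kepler's third law T = 2π√(a³/μ) = 2π × 4.423×10³ = 2.779×10⁴ s.
= 463.1 min.

T ≈ 463 min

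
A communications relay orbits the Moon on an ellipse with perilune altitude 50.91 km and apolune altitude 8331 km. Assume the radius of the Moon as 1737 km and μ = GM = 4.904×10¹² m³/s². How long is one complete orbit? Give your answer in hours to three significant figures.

r_p = 1737 + 50.91 = 1787.9 km = 1.7879×10⁶ m.
r_a = 1737 + 8331 = 10068 km = 1.0068×10⁷ m.
Semi-major axis a = (r_p + r_a)/2 = (1787.9 + 10068)/2 = 5928.0 km = 5.928×10⁶ m.
By Kepler's third law T = 2π√(a³/μ) = 2π × 6.518×10³ = 4.095×10⁴ s.
= 11.38 hours.

T ≈ 11.4 hours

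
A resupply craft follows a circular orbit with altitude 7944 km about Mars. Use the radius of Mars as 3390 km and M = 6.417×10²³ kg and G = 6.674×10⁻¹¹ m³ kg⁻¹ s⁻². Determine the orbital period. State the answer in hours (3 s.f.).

μ = GM = 6.674×10⁻¹¹ × 6.417×10²³ = 4.283×10¹³ m³/s².
r = 3390 + 7944 = 11334 km = 1.1334×10⁷ m.
Kepler's third law: T = 2π√(r³/μ) = 2π√((1.133×10⁷)³ / 4.283×10¹³).
r³/μ = 3.400×10⁷ s², so T = 2π × 5.831×10³ = 3.663×10⁴ s.
Converting: 3.663×10⁴ s ÷ 3600 = 10.18 hours.

T ≈ 10.2 hours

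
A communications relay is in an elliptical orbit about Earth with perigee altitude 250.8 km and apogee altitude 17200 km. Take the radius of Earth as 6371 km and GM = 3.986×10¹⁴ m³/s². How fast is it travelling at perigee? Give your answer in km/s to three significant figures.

v ≈ 9.69 km/s

r_p = 6371 + 250.8 = 6621.8 km = 6.6218×10⁶ m.
r_a = 6371 + 17200 = 23571 km = 2.3571×10⁷ m.
Semi-major axis a = (r_p + r_a)/2 = 15096 km = 1.510×10⁷ m.
Vis-viva: v² = μ(2/r − 1/a) = 3.986×10¹⁴ × (3.020×10⁻⁷ − 6.624×10⁻⁸) = 9.399×10⁷ m²/s².
v = 9695 m/s = 9.695 km/s.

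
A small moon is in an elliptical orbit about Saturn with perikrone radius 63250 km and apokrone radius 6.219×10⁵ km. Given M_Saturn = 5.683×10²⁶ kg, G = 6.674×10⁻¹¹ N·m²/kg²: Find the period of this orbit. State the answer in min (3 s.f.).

T ≈ 3410 min

μ = GM = 6.674×10⁻¹¹ × 5.683×10²⁶ = 3.793×10¹⁶ m³/s².
Semi-major axis a = (r_p + r_a)/2 = (63250 + 6.2190×10⁵)/2 = 3.4258×10⁵ km = 3.426×10⁸ m.
By Kepler's third law T = 2π√(a³/μ) = 2π × 3.256×10⁴ = 2.046×10⁵ s.
= 3409 min.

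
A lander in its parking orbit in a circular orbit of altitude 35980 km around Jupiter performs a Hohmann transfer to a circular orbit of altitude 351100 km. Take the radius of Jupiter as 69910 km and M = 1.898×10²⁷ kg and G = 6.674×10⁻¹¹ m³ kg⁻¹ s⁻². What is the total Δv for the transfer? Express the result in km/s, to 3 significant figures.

μ = GM = 6.674×10⁻¹¹ × 1.898×10²⁷ = 1.267×10¹⁷ m³/s².
r₁ = 69910 + 35980 = 105890 km = 1.0589×10⁸ m.
r₂ = 69910 + 351100 = 421010 km = 4.2101×10⁸ m.
Transfer ellipse a_t = (r₁ + r₂)/2 = 2.634×10⁸ m.
At r₁: circular v_c1 = √(μ/r₁) = 34590 m/s; transfer-perijove v_p = √[μ(2/r₁ − 1/a_t)] = 43720 m/s.
Δv₁ = v_p − v_c1 = 9136 m/s.
At r₂: circular v_c2 = √(μ/r₂) = 17350 m/s; transfer-apojove v_a = √[μ(2/r₂ − 1/a_t)] = 11000 m/s.
Δv₂ = v_c2 − v_a = 6349 m/s.
Total Δv = Δv₁ + Δv₂ = 15480 m/s = 15.48 km/s.

Δv_total ≈ 15.5 km/s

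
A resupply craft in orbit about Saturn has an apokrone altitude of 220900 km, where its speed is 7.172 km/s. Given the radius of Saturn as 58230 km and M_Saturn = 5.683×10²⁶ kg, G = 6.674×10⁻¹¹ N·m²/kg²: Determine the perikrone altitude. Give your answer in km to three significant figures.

μ = GM = 6.674×10⁻¹¹ × 5.683×10²⁶ = 3.793×10¹⁶ m³/s².
r_a = 58230 + 220900 = 2.7913×10⁵ km = 2.791×10⁸ m.
Specific energy ε = v²/2 − μ/r = -1.102×10⁸ J/kg, so a = −μ/(2ε) = 1.721×10⁸ m.
The apsides satisfy r_p + r_a = 2a, so the perikrone radius is 2a − r_a = 6.517×10⁷ m = 65167 km.
Perikrone altitude = 65167 − 58230 = 6936.8 km.

perikrone altitude ≈ 6940 km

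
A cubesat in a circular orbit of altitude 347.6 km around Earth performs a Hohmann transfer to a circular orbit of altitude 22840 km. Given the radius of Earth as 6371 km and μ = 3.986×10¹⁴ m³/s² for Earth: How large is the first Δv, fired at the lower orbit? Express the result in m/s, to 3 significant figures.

Δv ≈ 2120 m/s

r₁ = 6371 + 347.6 = 6718.6 km = 6.7186×10⁶ m.
r₂ = 6371 + 22840 = 29211 km = 2.9211×10⁷ m.
Transfer ellipse a_t = (r₁ + r₂)/2 = 1.796×10⁷ m.
At r₁: circular v_c1 = √(μ/r₁) = 7702 m/s; transfer-perigee v_p = √[μ(2/r₁ − 1/a_t)] = 9822 m/s.
Δv₁ = v_p − v_c1 = 2119 m/s.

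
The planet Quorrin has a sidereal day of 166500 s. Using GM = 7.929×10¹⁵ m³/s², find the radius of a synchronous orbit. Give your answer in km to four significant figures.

r_sync ≈ 1.772×10⁵ km

A synchronous orbit has period T, so by Kepler's third law a = (μT²/4π²)^(1/3).
μT²/4π² = 7.929×10¹⁵ × (1.665×10⁵)² / 39.48 = 5.568×10²⁴ m³.
a = 1.772×10⁸ m = 1.7724×10⁵ km.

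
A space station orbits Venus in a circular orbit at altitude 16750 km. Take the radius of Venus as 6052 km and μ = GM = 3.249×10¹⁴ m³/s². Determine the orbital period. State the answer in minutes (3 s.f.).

r = 6052 + 16750 = 22802 km = 2.2802×10⁷ m.
Kepler's third law: T = 2π√(r³/μ) = 2π√((2.280×10⁷)³ / 3.249×10¹⁴).
r³/μ = 3.649×10⁷ s², so T = 2π × 6.041×10³ = 3.795×10⁴ s.
Converting: 3.795×10⁴ s ÷ 60.00 = 632.6 minutes.

T ≈ 633 minutes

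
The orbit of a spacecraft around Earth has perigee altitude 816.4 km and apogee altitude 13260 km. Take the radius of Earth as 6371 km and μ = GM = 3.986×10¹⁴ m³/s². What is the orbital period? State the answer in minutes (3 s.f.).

T ≈ 258 minutes

r_p = 6371 + 816.4 = 7187.4 km = 7.1874×10⁶ m.
r_a = 6371 + 13260 = 19631 km = 1.9631×10⁷ m.
Semi-major axis a = (r_p + r_a)/2 = (7187.4 + 19631)/2 = 13409 km = 1.341×10⁷ m.
By Kepler's third law T = 2π√(a³/μ) = 2π × 2.459×10³ = 1.545×10⁴ s.
= 257.6 minutes.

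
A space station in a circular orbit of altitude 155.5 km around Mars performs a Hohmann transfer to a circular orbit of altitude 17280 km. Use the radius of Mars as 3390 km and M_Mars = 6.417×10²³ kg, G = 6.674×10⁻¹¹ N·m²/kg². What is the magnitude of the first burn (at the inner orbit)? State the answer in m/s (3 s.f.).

Δv ≈ 1070 m/s

μ = GM = 6.674×10⁻¹¹ × 6.417×10²³ = 4.283×10¹³ m³/s².
r₁ = 3390 + 155.5 = 3545.5 km = 3.5455×10⁶ m.
r₂ = 3390 + 17280 = 20670 km = 2.0670×10⁷ m.
Transfer ellipse a_t = (r₁ + r₂)/2 = 1.211×10⁷ m.
At r₁: circular v_c1 = √(μ/r₁) = 3476 m/s; transfer-periapsis v_p = √[μ(2/r₁ − 1/a_t)] = 4541 m/s.
Δv₁ = v_p − v_c1 = 1066 m/s.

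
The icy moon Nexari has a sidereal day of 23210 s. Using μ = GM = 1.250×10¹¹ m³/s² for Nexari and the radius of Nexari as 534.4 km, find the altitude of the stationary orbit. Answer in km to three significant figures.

A synchronous orbit has period T, so by Kepler's third law a = (μT²/4π²)^(1/3).
μT²/4π² = 1.250×10¹¹ × (2.321×10⁴)² / 39.48 = 1.706×10¹⁸ m³.
a = 1.195×10⁶ m = 1194.8 km.
Altitude h = a − R = 1194.8 − 534.4 = 660.41 km.

h_sync ≈ 660 km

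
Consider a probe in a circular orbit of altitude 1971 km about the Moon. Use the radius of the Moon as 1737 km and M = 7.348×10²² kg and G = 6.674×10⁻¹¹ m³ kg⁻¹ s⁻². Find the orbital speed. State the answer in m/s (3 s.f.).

μ = GM = 6.674×10⁻¹¹ × 7.348×10²² = 4.904×10¹² m³/s².
r = 1737 + 1971 = 3708.0 km = 3.7080×10⁶ m.
For a circular orbit v = √(μ/r) = √(4.904×10¹² / 3.708×10⁶) = √(1.323×10⁶) = 1150 m/s.

v ≈ 1150 m/s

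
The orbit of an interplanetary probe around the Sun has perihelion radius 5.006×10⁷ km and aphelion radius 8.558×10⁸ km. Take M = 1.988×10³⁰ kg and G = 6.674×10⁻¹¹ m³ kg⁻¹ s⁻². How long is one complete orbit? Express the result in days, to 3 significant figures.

μ = GM = 6.674×10⁻¹¹ × 1.988×10³⁰ = 1.327×10²⁰ m³/s².
Semi-major axis a = (r_p + r_a)/2 = (5.0060×10⁷ + 8.5580×10⁸)/2 = 4.5293×10⁸ km = 4.529×10¹¹ m.
By Kepler's third law T = 2π√(a³/μ) = 2π × 2.646×10⁷ = 1.663×10⁸ s.
= 1924 days.

T ≈ 1920 days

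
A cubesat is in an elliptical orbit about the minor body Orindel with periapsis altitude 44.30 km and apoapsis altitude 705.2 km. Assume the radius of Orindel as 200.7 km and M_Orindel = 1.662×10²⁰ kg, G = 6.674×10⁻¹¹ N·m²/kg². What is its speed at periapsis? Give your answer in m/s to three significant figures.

v ≈ 267 m/s

μ = GM = 6.674×10⁻¹¹ × 1.662×10²⁰ = 1.109×10¹⁰ m³/s².
r_p = 200.7 + 44.30 = 245.00 km = 2.4500×10⁵ m.
r_a = 200.7 + 705.2 = 905.90 km = 9.0590×10⁵ m.
Semi-major axis a = (r_p + r_a)/2 = 575.45 km = 5.754×10⁵ m.
Vis-viva: v² = μ(2/r − 1/a) = 1.109×10¹⁰ × (8.163×10⁻⁶ − 1.738×10⁻⁶) = 7.127×10⁴ m²/s².
v = 267.0 m/s.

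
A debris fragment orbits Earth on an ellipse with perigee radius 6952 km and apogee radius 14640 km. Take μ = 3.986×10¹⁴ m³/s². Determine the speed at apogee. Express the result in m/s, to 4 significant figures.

v ≈ 4187 m/s

Semi-major axis a = (r_p + r_a)/2 = 10796 km = 1.080×10⁷ m.
Vis-viva: v² = μ(2/r − 1/a) = 3.986×10¹⁴ × (1.366×10⁻⁷ − 9.263×10⁻⁸) = 1.753×10⁷ m²/s².
v = 4187 m/s.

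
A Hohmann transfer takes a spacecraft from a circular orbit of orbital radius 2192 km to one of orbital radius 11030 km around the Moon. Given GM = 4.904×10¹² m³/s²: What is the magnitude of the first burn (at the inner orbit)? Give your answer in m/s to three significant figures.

Δv ≈ 436 m/s

r₁ = 2192 km = 2.192×10⁶ m.
r₂ = 11030 km = 1.103×10⁷ m.
Transfer ellipse a_t = (r₁ + r₂)/2 = 6.611×10⁶ m.
At r₁: circular v_c1 = √(μ/r₁) = 1496 m/s; transfer-perilune v_p = √[μ(2/r₁ − 1/a_t)] = 1932 m/s.
Δv₁ = v_p − v_c1 = 436.3 m/s.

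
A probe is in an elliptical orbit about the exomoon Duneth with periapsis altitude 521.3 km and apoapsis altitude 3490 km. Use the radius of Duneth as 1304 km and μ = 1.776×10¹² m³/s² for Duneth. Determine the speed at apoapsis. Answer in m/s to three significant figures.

r_p = 1304 + 521.3 = 1825.3 km = 1.8253×10⁶ m.
r_a = 1304 + 3490 = 4794.0 km = 4.7940×10⁶ m.
Semi-major axis a = (r_p + r_a)/2 = 3309.7 km = 3.310×10⁶ m.
Vis-viva: v² = μ(2/r − 1/a) = 1.776×10¹² × (4.172×10⁻⁷ − 3.021×10⁻⁷) = 2.043×10⁵ m²/s².
v = 452.0 m/s.

v ≈ 452 m/s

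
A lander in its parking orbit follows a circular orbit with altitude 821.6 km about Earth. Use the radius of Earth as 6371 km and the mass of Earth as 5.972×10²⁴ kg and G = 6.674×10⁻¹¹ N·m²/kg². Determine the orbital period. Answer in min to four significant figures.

μ = GM = 6.674×10⁻¹¹ × 5.972×10²⁴ = 3.986×10¹⁴ m³/s².
r = 6371 + 821.6 = 7192.6 km = 7.1926×10⁶ m.
Kepler's third law: T = 2π√(r³/μ) = 2π√((7.193×10⁶)³ / 3.986×10¹⁴).
r³/μ = 9.336×10⁵ s², so T = 2π × 9.662×10² = 6.071×10³ s.
Converting: 6.071×10³ s ÷ 60.00 = 101.2 min.

T ≈ 101.2 min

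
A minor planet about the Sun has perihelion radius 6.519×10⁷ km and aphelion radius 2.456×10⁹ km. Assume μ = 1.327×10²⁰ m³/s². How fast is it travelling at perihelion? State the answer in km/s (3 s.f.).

v ≈ 63.0 km/s

Semi-major axis a = (r_p + r_a)/2 = 1.2606×10⁹ km = 1.261×10¹² m.
Vis-viva: v² = μ(2/r − 1/a) = 1.327×10²⁰ × (3.068×10⁻¹¹ − 7.933×10⁻¹³) = 3.966×10⁹ m²/s².
v = 62980 m/s = 62.98 km/s.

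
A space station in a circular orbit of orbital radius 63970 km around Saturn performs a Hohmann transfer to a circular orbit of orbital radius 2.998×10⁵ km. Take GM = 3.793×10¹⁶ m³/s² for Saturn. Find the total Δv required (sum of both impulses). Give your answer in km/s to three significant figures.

r₁ = 63970 km = 6.397×10⁷ m.
r₂ = 2.998×10⁵ km = 2.998×10⁸ m.
Transfer ellipse a_t = (r₁ + r₂)/2 = 1.819×10⁸ m.
At r₁: circular v_c1 = √(μ/r₁) = 24350 m/s; transfer-perikrone v_p = √[μ(2/r₁ − 1/a_t)] = 31260 m/s.
Δv₁ = v_p − v_c1 = 6912 m/s.
At r₂: circular v_c2 = √(μ/r₂) = 11250 m/s; transfer-apokrone v_a = √[μ(2/r₂ − 1/a_t)] = 6671 m/s.
Δv₂ = v_c2 − v_a = 4577 m/s.
Total Δv = Δv₁ + Δv₂ = 11490 m/s = 11.49 km/s.

Δv_total ≈ 11.5 km/s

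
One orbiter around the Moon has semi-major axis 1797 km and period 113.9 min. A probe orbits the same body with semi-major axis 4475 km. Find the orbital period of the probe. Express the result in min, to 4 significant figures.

T₂ ≈ 447.6 min

Kepler's third law: T² ∝ a³, so T₂ = T₁ (a₂/a₁)^(3/2).
a₂/a₁ = 2.490, (a₂/a₁)^(3/2) = 3.930.
T₂ = 113.9 × 3.930 = 447.6 min.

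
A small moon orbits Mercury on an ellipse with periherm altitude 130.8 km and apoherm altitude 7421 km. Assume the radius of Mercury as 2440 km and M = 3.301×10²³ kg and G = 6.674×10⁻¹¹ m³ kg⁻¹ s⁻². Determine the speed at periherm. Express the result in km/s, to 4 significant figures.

μ = GM = 6.674×10⁻¹¹ × 3.301×10²³ = 2.203×10¹³ m³/s².
r_p = 2440 + 130.8 = 2570.8 km = 2.5708×10⁶ m.
r_a = 2440 + 7421 = 9861.0 km = 9.8610×10⁶ m.
Semi-major axis a = (r_p + r_a)/2 = 6215.9 km = 6.216×10⁶ m.
Vis-viva: v² = μ(2/r − 1/a) = 2.203×10¹³ × (7.780×10⁻⁷ − 1.609×10⁻⁷) = 1.360×10⁷ m²/s².
v = 3687 m/s = 3.687 km/s.

v ≈ 3.687 km/s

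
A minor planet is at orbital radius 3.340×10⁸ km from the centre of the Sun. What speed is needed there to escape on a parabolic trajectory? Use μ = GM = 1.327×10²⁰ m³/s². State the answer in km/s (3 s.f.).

v_esc ≈ 28.2 km/s

r = 3.340×10⁸ km = 3.340×10¹¹ m.
Escape speed v_esc = √(2μ/r) = √(2 × 1.327×10²⁰ / 3.340×10¹¹) = √(7.946×10⁸) = 28190 m/s.
= 28.19 km/s.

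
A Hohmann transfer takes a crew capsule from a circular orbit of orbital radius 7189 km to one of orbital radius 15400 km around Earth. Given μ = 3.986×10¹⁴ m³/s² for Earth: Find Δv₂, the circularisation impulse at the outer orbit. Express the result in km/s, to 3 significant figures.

r₁ = 7189 km = 7.189×10⁶ m.
r₂ = 15400 km = 1.540×10⁷ m.
Transfer ellipse a_t = (r₁ + r₂)/2 = 1.129×10⁷ m.
At r₁: circular v_c1 = √(μ/r₁) = 7446 m/s; transfer-perigee v_p = √[μ(2/r₁ − 1/a_t)] = 8695 m/s.
At r₂: circular v_c2 = √(μ/r₂) = 5088 m/s; transfer-apogee v_a = √[μ(2/r₂ − 1/a_t)] = 4059 m/s.
Δv₂ = v_c2 − v_a = 1029 m/s.
= 1.029 km/s.

Δv ≈ 1.03 km/s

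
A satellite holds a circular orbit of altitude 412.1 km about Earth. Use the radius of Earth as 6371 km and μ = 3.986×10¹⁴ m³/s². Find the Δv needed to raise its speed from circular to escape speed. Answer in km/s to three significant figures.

Δv ≈ 3.18 km/s

r = 6371 + 412.1 = 6783.1 km = 6.7831×10⁶ m.
Circular speed v_c = √(μ/r) = 7666 m/s.
Escape speed v_esc = √(2μ/r) = √2 × v_c = 10840 m/s.
Δv = v_esc − v_c = 3175 m/s = 3.175 km/s.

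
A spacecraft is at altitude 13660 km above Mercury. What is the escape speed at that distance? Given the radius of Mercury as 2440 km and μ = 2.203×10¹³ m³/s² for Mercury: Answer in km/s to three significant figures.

v_esc ≈ 1.65 km/s

r = 2440 + 13660 = 16100 km = 1.6100×10⁷ m.
Escape speed v_esc = √(2μ/r) = √(2 × 2.203×10¹³ / 1.610×10⁷) = √(2.737×10⁶) = 1654 m/s.
= 1.654 km/s.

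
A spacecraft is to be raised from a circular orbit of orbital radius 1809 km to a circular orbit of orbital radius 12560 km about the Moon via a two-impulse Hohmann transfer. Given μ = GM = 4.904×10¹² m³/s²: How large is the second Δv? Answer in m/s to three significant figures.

Δv ≈ 311 m/s

r₁ = 1809 km = 1.809×10⁶ m.
r₂ = 12560 km = 1.256×10⁷ m.
Transfer ellipse a_t = (r₁ + r₂)/2 = 7.184×10⁶ m.
At r₁: circular v_c1 = √(μ/r₁) = 1646 m/s; transfer-perilune v_p = √[μ(2/r₁ − 1/a_t)] = 2177 m/s.
At r₂: circular v_c2 = √(μ/r₂) = 624.9 m/s; transfer-apolune v_a = √[μ(2/r₂ − 1/a_t)] = 313.5 m/s.
Δv₂ = v_c2 − v_a = 311.3 m/s.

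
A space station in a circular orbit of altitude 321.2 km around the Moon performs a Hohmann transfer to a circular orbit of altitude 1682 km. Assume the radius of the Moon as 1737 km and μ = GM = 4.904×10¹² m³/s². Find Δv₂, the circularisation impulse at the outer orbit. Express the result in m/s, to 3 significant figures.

Δv ≈ 159 m/s

r₁ = 1737 + 321.2 = 2058.2 km = 2.0582×10⁶ m.
r₂ = 1737 + 1682 = 3419.0 km = 3.4190×10⁶ m.
Transfer ellipse a_t = (r₁ + r₂)/2 = 2.739×10⁶ m.
At r₁: circular v_c1 = √(μ/r₁) = 1544 m/s; transfer-perilune v_p = √[μ(2/r₁ − 1/a_t)] = 1725 m/s.
At r₂: circular v_c2 = √(μ/r₂) = 1198 m/s; transfer-apolune v_a = √[μ(2/r₂ − 1/a_t)] = 1038 m/s.
Δv₂ = v_c2 − v_a = 159.4 m/s.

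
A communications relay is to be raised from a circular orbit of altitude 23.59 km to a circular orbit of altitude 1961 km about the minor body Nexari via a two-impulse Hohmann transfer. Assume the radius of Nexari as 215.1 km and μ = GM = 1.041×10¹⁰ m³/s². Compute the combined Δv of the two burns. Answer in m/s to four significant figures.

Δv_total ≈ 109.9 m/s

r₁ = 215.1 + 23.59 = 238.69 km = 2.3869×10⁵ m.
r₂ = 215.1 + 1961 = 2176.1 km = 2.1761×10⁶ m.
Transfer ellipse a_t = (r₁ + r₂)/2 = 1.207×10⁶ m.
At r₁: circular v_c1 = √(μ/r₁) = 208.8 m/s; transfer-periapsis v_p = √[μ(2/r₁ − 1/a_t)] = 280.4 m/s.
Δv₁ = v_p − v_c1 = 71.53 m/s.
At r₂: circular v_c2 = √(μ/r₂) = 69.16 m/s; transfer-apoapsis v_a = √[μ(2/r₂ − 1/a_t)] = 30.75 m/s.
Δv₂ = v_c2 − v_a = 38.41 m/s.
Total Δv = Δv₁ + Δv₂ = 109.9 m/s.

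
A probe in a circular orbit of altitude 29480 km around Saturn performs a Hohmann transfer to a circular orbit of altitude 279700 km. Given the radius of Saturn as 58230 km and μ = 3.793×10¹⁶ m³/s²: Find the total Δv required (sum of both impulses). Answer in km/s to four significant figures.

r₁ = 58230 + 29480 = 87710 km = 8.7710×10⁷ m.
r₂ = 58230 + 279700 = 337930 km = 3.3793×10⁸ m.
Transfer ellipse a_t = (r₁ + r₂)/2 = 2.128×10⁸ m.
At r₁: circular v_c1 = √(μ/r₁) = 20800 m/s; transfer-perikrone v_p = √[μ(2/r₁ − 1/a_t)] = 26200 m/s.
Δv₁ = v_p − v_c1 = 5409 m/s.
At r₂: circular v_c2 = √(μ/r₂) = 10590 m/s; transfer-apokrone v_a = √[μ(2/r₂ − 1/a_t)] = 6801 m/s.
Δv₂ = v_c2 − v_a = 3793 m/s.
Total Δv = Δv₁ + Δv₂ = 9202 m/s = 9.202 km/s.

Δv_total ≈ 9.202 km/s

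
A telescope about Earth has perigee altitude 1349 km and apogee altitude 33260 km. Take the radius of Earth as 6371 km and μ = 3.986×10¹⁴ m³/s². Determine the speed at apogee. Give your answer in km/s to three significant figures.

v ≈ 1.81 km/s

r_p = 6371 + 1349 = 7720.0 km = 7.7200×10⁶ m.
r_a = 6371 + 33260 = 39631 km = 3.9631×10⁷ m.
Semi-major axis a = (r_p + r_a)/2 = 23676 km = 2.368×10⁷ m.
Vis-viva: v² = μ(2/r − 1/a) = 3.986×10¹⁴ × (5.047×10⁻⁸ − 4.224×10⁻⁸) = 3.280×10⁶ m²/s².
v = 1811 m/s = 1.811 km/s.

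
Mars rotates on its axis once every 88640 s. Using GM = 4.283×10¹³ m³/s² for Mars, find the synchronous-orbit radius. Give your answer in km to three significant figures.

A synchronous orbit has period T, so by Kepler's third law a = (μT²/4π²)^(1/3).
μT²/4π² = 4.283×10¹³ × (8.864×10⁴)² / 39.48 = 8.524×10²¹ m³.
a = 2.043×10⁷ m = 20428 km.

r_sync ≈ 20400 km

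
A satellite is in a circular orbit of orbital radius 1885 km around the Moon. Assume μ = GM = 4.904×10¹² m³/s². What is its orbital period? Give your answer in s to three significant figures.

T ≈ 7340 s

r = 1885 km = 1.885×10⁶ m.
Kepler's third law: T = 2π√(r³/μ) = 2π√((1.885×10⁶)³ / 4.904×10¹²).
r³/μ = 1.366×10⁶ s², so T = 2π × 1.169×10³ = 7.343×10³ s.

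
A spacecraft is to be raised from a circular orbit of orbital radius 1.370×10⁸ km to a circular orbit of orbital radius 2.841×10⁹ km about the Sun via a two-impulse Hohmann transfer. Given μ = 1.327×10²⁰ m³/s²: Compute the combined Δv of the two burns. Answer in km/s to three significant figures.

r₁ = 1.370×10⁸ km = 1.370×10¹¹ m.
r₂ = 2.841×10⁹ km = 2.841×10¹² m.
Transfer ellipse a_t = (r₁ + r₂)/2 = 1.489×10¹² m.
At r₁: circular v_c1 = √(μ/r₁) = 31120 m/s; transfer-perihelion v_p = √[μ(2/r₁ − 1/a_t)] = 42990 m/s.
Δv₁ = v_p − v_c1 = 11870 m/s.
At r₂: circular v_c2 = √(μ/r₂) = 6834 m/s; transfer-aphelion v_a = √[μ(2/r₂ − 1/a_t)] = 2073 m/s.
Δv₂ = v_c2 − v_a = 4761 m/s.
Total Δv = Δv₁ + Δv₂ = 16630 m/s = 16.63 km/s.

Δv_total ≈ 16.6 km/s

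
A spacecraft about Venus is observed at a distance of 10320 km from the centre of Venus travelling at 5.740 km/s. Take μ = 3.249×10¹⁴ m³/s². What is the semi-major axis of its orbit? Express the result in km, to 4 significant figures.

a ≈ 10820 km

r = 1.032×10⁷ m.
Vis-viva rearranged: 1/a = 2/r − v²/μ = 1.938×10⁻⁷ − 1.014×10⁻⁷ = 9.239×10⁻⁸ m⁻¹.
a = 1.082×10⁷ m = 10824 km.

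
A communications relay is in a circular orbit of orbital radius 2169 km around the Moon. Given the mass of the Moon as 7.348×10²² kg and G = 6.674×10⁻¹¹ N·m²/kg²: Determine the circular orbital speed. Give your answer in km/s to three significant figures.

v ≈ 1.50 km/s

μ = GM = 6.674×10⁻¹¹ × 7.348×10²² = 4.904×10¹² m³/s².
r = 2169 km = 2.169×10⁶ m.
For a circular orbit v = √(μ/r) = √(4.904×10¹² / 2.169×10⁶) = √(2.261×10⁶) = 1504 m/s.
That is 1.504 km/s.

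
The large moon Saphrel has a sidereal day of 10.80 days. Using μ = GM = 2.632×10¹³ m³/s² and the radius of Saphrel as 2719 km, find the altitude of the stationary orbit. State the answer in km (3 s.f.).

T = 10.80 days = 9.331×10⁵ s.
A synchronous orbit has period T, so by Kepler's third law a = (μT²/4π²)^(1/3).
μT²/4π² = 2.632×10¹³ × (9.331×10⁵)² / 39.48 = 5.805×10²³ m³.
a = 8.342×10⁷ m = 83419 km.
Altitude h = a − R = 83419 − 2719 = 80700 km.

h_sync ≈ 80700 km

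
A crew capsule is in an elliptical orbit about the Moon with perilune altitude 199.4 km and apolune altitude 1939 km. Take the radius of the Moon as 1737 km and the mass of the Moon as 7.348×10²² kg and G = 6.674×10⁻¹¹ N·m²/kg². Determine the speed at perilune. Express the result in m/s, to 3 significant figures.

μ = GM = 6.674×10⁻¹¹ × 7.348×10²² = 4.904×10¹² m³/s².
r_p = 1737 + 199.4 = 1936.4 km = 1.9364×10⁶ m.
r_a = 1737 + 1939 = 3676.0 km = 3.6760×10⁶ m.
Semi-major axis a = (r_p + r_a)/2 = 2806.2 km = 2.806×10⁶ m.
Vis-viva: v² = μ(2/r − 1/a) = 4.904×10¹² × (1.033×10⁻⁶ − 3.564×10⁻⁷) = 3.318×10⁶ m²/s².
v = 1821 m/s.

v ≈ 1820 m/s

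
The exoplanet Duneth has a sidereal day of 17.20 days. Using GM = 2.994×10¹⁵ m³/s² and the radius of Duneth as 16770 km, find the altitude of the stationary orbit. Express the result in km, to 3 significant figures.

h_sync ≈ 5.34×10⁵ km

T = 17.20 days = 1.486×10⁶ s.
A synchronous orbit has period T, so by Kepler's third law a = (μT²/4π²)^(1/3).
μT²/4π² = 2.994×10¹⁵ × (1.486×10⁶)² / 39.48 = 1.675×10²⁶ m³.
a = 5.512×10⁸ m = 5.5122×10⁵ km.
Altitude h = a − R = 5.5122×10⁵ − 16770 = 5.3445×10⁵ km.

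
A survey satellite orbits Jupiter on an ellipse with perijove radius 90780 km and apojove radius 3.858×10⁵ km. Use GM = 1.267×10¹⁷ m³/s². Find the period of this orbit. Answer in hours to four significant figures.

T ≈ 18.04 hours

Semi-major axis a = (r_p + r_a)/2 = (90780 + 3.8580×10⁵)/2 = 2.3829×10⁵ km = 2.383×10⁸ m.
By Kepler's third law T = 2π√(a³/μ) = 2π × 1.033×10⁴ = 6.493×10⁴ s.
= 18.04 hours.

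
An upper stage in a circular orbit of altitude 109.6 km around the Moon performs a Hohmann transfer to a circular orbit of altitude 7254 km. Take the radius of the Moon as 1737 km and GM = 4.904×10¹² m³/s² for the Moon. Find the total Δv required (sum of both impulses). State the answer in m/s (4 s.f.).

r₁ = 1737 + 109.6 = 1846.6 km = 1.8466×10⁶ m.
r₂ = 1737 + 7254 = 8991.0 km = 8.9910×10⁶ m.
Transfer ellipse a_t = (r₁ + r₂)/2 = 5.419×10⁶ m.
At r₁: circular v_c1 = √(μ/r₁) = 1630 m/s; transfer-perilune v_p = √[μ(2/r₁ − 1/a_t)] = 2099 m/s.
Δv₁ = v_p − v_c1 = 469.5 m/s.
At r₂: circular v_c2 = √(μ/r₂) = 738.5 m/s; transfer-apolune v_a = √[μ(2/r₂ − 1/a_t)] = 431.1 m/s.
Δv₂ = v_c2 − v_a = 307.4 m/s.
Total Δv = Δv₁ + Δv₂ = 776.9 m/s.

Δv_total ≈ 776.9 m/s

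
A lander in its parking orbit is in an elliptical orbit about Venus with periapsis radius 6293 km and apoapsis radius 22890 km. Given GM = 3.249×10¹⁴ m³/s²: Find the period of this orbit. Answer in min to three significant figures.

Semi-major axis a = (r_p + r_a)/2 = (6293.0 + 22890)/2 = 14592 km = 1.459×10⁷ m.
By Kepler's third law T = 2π√(a³/μ) = 2π × 3.092×10³ = 1.943×10⁴ s.
= 323.8 min.

T ≈ 324 min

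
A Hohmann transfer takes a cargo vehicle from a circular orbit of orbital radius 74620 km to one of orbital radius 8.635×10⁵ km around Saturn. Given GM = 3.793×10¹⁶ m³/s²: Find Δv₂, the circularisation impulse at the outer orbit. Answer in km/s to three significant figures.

r₁ = 74620 km = 7.462×10⁷ m.
r₂ = 8.635×10⁵ km = 8.635×10⁸ m.
Transfer ellipse a_t = (r₁ + r₂)/2 = 4.691×10⁸ m.
At r₁: circular v_c1 = √(μ/r₁) = 22550 m/s; transfer-perikrone v_p = √[μ(2/r₁ − 1/a_t)] = 30590 m/s.
At r₂: circular v_c2 = √(μ/r₂) = 6628 m/s; transfer-apokrone v_a = √[μ(2/r₂ − 1/a_t)] = 2643 m/s.
Δv₂ = v_c2 − v_a = 3984 m/s.
= 3.984 km/s.

Δv ≈ 3.98 km/s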